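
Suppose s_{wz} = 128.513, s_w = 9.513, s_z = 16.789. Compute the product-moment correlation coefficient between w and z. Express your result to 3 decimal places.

r = Cov(w,z) / (s_w · s_z) = 128.513 / (9.513 × 16.789)
  = 128.513 / 159.7138 ≈ 0.805

0.805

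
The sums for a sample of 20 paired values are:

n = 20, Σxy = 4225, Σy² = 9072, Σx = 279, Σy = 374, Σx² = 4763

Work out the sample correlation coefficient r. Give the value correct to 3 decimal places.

r = (nΣxy − ΣxΣy) / √[(nΣx² − (Σx)²)(nΣy² − (Σy)²)]
Numerator: 20×4225 − 279×374 = -19846
Denominator: √[(95260 − 77841)(181440 − 139876)] = √[17419 × 41564] = 26907.3097
r = -19846 / 26907.3097 ≈ -0.738

-0.738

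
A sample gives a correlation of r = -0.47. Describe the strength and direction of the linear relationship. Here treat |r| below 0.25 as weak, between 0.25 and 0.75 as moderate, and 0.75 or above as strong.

moderate negative

r = -0.47 < 0 so the relationship is negative.
|r| = 0.47, which falls in the moderate range.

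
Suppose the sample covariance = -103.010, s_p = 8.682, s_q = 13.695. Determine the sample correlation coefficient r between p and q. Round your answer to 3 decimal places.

r = Cov(p,q) / (s_p · s_q) = -103.010 / (8.682 × 13.695)
  = -103.010 / 118.9000 ≈ -0.866

-0.866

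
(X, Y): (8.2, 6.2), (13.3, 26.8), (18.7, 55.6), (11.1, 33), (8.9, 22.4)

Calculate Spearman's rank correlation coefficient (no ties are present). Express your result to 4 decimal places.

0.9000

Rank X: 1, 4, 5, 3, 2
Rank Y: 1, 3, 5, 4, 2
d = rank(X) − rank(Y): 0, 1, 0, -1, 0; Σd² = 2
ρ = 1 − 6Σd² / [n(n²−1)] = 1 − 6×2 / (5×24) = 1 − 12/120 ≈ 0.9000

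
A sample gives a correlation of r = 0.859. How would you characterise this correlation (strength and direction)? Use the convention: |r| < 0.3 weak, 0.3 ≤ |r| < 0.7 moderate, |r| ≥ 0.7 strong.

strong positive

r = 0.859 > 0 so the relationship is positive.
|r| = 0.859, which falls in the strong range.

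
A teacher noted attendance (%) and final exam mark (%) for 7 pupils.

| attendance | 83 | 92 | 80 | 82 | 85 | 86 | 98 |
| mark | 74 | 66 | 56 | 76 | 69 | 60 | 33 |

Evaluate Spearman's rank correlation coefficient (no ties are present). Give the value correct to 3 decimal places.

Rank attendance: 3, 6, 1, 2, 4, 5, 7
Rank mark: 6, 4, 2, 7, 5, 3, 1
d = rank(attendance) − rank(mark): -3, 2, -1, -5, -1, 2, 6; Σd² = 80
ρ = 1 − 6Σd² / [n(n²−1)] = 1 − 6×80 / (7×48) = 1 − 480/336 ≈ -0.429

-0.429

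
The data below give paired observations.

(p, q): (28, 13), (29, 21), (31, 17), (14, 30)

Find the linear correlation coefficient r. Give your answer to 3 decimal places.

n = 4, Σp = 102, Σq = 81, Σp² = 2782, Σq² = 1799, Σpq = 1920
nΣpq − ΣpΣq = 7680 − 8262 = -582
nΣp² − (Σp)² = 11128 − 10404 = 724; nΣq² − (Σq)² = 7196 − 6561 = 635
r = -582 / √(724 × 635) = -582 / 678.0413 ≈ -0.858

-0.858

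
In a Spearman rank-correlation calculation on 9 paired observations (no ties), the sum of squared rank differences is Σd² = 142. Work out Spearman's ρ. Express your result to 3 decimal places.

-0.183

ρ = 1 − 6Σd² / [n(n²−1)] = 1 − 6×142 / (9×80)
  = 1 − 852/720 = 1 − 1.1833 ≈ -0.183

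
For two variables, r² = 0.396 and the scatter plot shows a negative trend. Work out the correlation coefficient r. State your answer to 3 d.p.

-0.629

|r| = √0.396 = 0.629
The association is negative, so r = −0.629.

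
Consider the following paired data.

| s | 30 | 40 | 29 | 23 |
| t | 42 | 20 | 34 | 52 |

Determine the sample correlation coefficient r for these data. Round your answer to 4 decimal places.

n = 4, Σs = 122, Σt = 148, Σs² = 3870, Σt² = 6024, Σst = 4242
nΣst − ΣsΣt = 16968 − 18056 = -1088
nΣs² − (Σs)² = 15480 − 14884 = 596; nΣt² − (Σt)² = 24096 − 21904 = 2192
r = -1088 / √(596 × 2192) = -1088 / 1142.9926 ≈ -0.9519

-0.9519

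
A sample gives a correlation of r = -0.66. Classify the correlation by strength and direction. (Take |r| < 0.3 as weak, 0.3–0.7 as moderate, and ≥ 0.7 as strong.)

moderate negative

r = -0.66 < 0 so the relationship is negative.
|r| = 0.66, which falls in the moderate range.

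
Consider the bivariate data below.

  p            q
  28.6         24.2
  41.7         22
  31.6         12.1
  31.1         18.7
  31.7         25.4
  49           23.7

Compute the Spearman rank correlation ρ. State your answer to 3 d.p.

Rank p: 1, 5, 3, 2, 4, 6
Rank q: 5, 3, 1, 2, 6, 4
d = rank(p) − rank(q): -4, 2, 2, 0, -2, 2; Σd² = 32
ρ = 1 − 6Σd² / [n(n²−1)] = 1 − 6×32 / (6×35) = 1 − 192/210 ≈ 0.086

0.086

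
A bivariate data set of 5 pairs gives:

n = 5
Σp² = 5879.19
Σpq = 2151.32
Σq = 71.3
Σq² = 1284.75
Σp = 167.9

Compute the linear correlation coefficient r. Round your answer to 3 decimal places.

-0.956

r = (nΣpq − ΣpΣq) / √[(nΣp² − (Σp)²)(nΣq² − (Σq)²)]
Numerator: 5×2151.32 − 167.9×71.3 = -1214.67
Denominator: √[(29395.95 − 28190.41)(6423.75 − 5083.69)] = √[1205.54 × 1340.06] = 1271.0216
r = -1214.67 / 1271.0216 ≈ -0.956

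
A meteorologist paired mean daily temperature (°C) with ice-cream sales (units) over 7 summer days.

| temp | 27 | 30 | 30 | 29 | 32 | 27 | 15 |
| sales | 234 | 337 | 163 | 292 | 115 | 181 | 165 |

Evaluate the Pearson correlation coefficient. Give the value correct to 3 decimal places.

0.174

n = 7, Σx = 190, Σy = 1487, Σx² = 5348, Σy² = 353369, Σxy = 40828
nΣxy − ΣxΣy = 285796 − 282530 = 3266
nΣx² − (Σx)² = 37436 − 36100 = 1336; nΣy² − (Σy)² = 2473583 − 2211169 = 262414
r = 3266 / √(1336 × 262414) = 3266 / 18723.9180 ≈ 0.174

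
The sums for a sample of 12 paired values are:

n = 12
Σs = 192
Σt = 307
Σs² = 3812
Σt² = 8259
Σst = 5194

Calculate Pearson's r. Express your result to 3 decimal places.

r = (nΣst − ΣsΣt) / √[(nΣs² − (Σs)²)(nΣt² − (Σt)²)]
Numerator: 12×5194 − 192×307 = 3384
Denominator: √[(45744 − 36864)(99108 − 94249)] = √[8880 × 4859] = 6568.7076
r = 3384 / 6568.7076 ≈ 0.515

0.515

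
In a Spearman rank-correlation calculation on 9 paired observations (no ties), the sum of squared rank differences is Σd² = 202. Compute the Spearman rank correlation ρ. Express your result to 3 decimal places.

ρ = 1 − 6Σd² / [n(n²−1)] = 1 − 6×202 / (9×80)
  = 1 − 1212/720 = 1 − 1.6833 ≈ -0.683

-0.683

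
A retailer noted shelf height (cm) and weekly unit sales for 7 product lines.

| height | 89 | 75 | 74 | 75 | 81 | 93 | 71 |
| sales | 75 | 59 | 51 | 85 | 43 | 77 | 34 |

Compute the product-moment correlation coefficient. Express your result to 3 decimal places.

n = 7, Σx = 558, Σy = 424, Σx² = 44898, Σy² = 27866, Σxy = 34307
nΣxy − ΣxΣy = 240149 − 236592 = 3557
nΣx² − (Σx)² = 314286 − 311364 = 2922; nΣy² − (Σy)² = 195062 − 179776 = 15286
r = 3557 / √(2922 × 15286) = 3557 / 6683.2396 ≈ 0.532

0.532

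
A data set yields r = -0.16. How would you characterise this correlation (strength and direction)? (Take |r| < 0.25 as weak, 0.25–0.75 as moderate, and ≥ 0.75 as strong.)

r = -0.16 < 0 so the relationship is negative.
|r| = 0.16, which falls in the weak range.

weak negative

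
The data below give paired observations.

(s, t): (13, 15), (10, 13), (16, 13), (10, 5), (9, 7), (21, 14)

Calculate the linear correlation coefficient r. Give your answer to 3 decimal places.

0.607

n = 6, Σs = 79, Σt = 67, Σs² = 1147, Σt² = 833, Σst = 940
nΣst − ΣsΣt = 5640 − 5293 = 347
nΣs² − (Σs)² = 6882 − 6241 = 641; nΣt² − (Σt)² = 4998 − 4489 = 509
r = 347 / √(641 × 509) = 347 / 571.1996 ≈ 0.607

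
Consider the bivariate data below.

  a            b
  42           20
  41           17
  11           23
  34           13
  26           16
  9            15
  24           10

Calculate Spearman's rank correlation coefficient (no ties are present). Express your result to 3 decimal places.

Rank a: 7, 6, 2, 5, 4, 1, 3
Rank b: 6, 5, 7, 2, 4, 3, 1
d = rank(a) − rank(b): 1, 1, -5, 3, 0, -2, 2; Σd² = 44
ρ = 1 − 6Σd² / [n(n²−1)] = 1 − 6×44 / (7×48) = 1 − 264/336 ≈ 0.214

0.214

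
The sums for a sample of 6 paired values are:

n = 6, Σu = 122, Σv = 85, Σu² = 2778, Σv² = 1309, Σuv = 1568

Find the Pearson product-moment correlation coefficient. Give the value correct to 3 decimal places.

-0.908

r = (nΣuv − ΣuΣv) / √[(nΣu² − (Σu)²)(nΣv² − (Σv)²)]
Numerator: 6×1568 − 122×85 = -962
Denominator: √[(16668 − 14884)(7854 − 7225)] = √[1784 × 629] = 1059.3092
r = -962 / 1059.3092 ≈ -0.908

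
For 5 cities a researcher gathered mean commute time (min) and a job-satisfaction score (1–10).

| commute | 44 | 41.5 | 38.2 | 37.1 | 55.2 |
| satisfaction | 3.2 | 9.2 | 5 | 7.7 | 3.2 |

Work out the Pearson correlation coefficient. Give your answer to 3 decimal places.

n = 5, Σx = 216, Σy = 28.3, Σx² = 9540.94, Σy² = 189.41, Σxy = 1175.91
nΣxy − ΣxΣy = 5879.55 − 6112.8 = -233.25
nΣx² − (Σx)² = 47704.7 − 46656 = 1048.7; nΣy² − (Σy)² = 947.05 − 800.89 = 146.16
r = -233.25 / √(1048.7 × 146.16) = -233.25 / 391.5073 ≈ -0.596

-0.596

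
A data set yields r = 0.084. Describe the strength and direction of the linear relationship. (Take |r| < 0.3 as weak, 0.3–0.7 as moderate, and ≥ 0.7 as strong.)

weak positive

r = 0.084 > 0 so the relationship is positive.
|r| = 0.084, which falls in the weak range.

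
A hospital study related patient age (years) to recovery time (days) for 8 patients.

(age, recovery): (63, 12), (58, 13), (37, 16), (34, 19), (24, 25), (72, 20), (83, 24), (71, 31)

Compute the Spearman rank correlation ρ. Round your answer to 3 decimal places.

0.143

Rank age: 5, 4, 3, 2, 1, 7, 8, 6
Rank recovery: 1, 2, 3, 4, 7, 5, 6, 8
d = rank(age) − rank(recovery): 4, 2, 0, -2, -6, 2, 2, -2; Σd² = 72
ρ = 1 − 6Σd² / [n(n²−1)] = 1 − 6×72 / (8×63) = 1 − 432/504 ≈ 0.143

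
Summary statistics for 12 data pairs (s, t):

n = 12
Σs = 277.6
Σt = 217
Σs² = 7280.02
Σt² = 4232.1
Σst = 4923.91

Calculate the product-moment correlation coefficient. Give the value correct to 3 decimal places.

-0.187

r = (nΣst − ΣsΣt) / √[(nΣs² − (Σs)²)(nΣt² − (Σt)²)]
Numerator: 12×4923.91 − 277.6×217 = -1152.28
Denominator: √[(87360.24 − 77061.76)(50785.2 − 47089)] = √[10298.48 × 3696.2] = 6169.7035
r = -1152.28 / 6169.7035 ≈ -0.187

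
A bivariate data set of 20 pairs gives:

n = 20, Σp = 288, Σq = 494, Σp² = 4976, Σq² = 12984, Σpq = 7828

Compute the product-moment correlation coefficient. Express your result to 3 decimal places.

0.887

r = (nΣpq − ΣpΣq) / √[(nΣp² − (Σp)²)(nΣq² − (Σq)²)]
Numerator: 20×7828 − 288×494 = 14288
Denominator: √[(99520 − 82944)(259680 − 244036)] = √[16576 × 15644] = 16103.2588
r = 14288 / 16103.2588 ≈ 0.887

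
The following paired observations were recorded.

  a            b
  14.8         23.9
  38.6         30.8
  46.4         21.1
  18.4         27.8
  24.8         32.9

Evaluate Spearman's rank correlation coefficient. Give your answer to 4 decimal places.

Rank a: 1, 4, 5, 2, 3
Rank b: 2, 4, 1, 3, 5
d = rank(a) − rank(b): -1, 0, 4, -1, -2; Σd² = 22
ρ = 1 − 6Σd² / [n(n²−1)] = 1 − 6×22 / (5×24) = 1 − 132/120 ≈ -0.1000

-0.1000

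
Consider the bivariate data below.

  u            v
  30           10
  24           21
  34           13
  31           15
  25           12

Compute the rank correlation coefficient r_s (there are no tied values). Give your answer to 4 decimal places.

-0.2000

Rank u: 3, 1, 5, 4, 2
Rank v: 1, 5, 3, 4, 2
d = rank(u) − rank(v): 2, -4, 2, 0, 0; Σd² = 24
ρ = 1 − 6Σd² / [n(n²−1)] = 1 − 6×24 / (5×24) = 1 − 144/120 ≈ -0.2000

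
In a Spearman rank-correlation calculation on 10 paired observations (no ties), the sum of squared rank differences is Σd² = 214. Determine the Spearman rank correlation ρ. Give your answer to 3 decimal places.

-0.297

ρ = 1 − 6Σd² / [n(n²−1)] = 1 − 6×214 / (10×99)
  = 1 − 1284/990 = 1 − 1.2970 ≈ -0.297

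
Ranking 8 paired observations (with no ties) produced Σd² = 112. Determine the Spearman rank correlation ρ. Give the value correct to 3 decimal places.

ρ = 1 − 6Σd² / [n(n²−1)] = 1 − 6×112 / (8×63)
  = 1 − 672/504 = 1 − 1.3333 ≈ -0.333

-0.333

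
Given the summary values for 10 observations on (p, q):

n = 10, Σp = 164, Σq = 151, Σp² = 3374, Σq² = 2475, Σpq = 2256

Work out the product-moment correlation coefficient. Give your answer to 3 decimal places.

r = (nΣpq − ΣpΣq) / √[(nΣp² − (Σp)²)(nΣq² − (Σq)²)]
Numerator: 10×2256 − 164×151 = -2204
Denominator: √[(33740 − 26896)(24750 − 22801)] = √[6844 × 1949] = 3652.2536
r = -2204 / 3652.2536 ≈ -0.603

-0.603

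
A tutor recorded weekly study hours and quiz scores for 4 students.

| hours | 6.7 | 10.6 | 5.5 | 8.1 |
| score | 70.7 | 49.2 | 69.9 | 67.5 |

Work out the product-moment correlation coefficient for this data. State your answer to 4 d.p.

-0.9154

n = 4, Σx = 30.9, Σy = 257.3, Σx² = 253.11, Σy² = 16861.39, Σxy = 1926.41
nΣxy − ΣxΣy = 7705.64 − 7950.57 = -244.93
nΣx² − (Σx)² = 1012.44 − 954.81 = 57.63; nΣy² − (Σy)² = 67445.56 − 66203.29 = 1242.27
r = -244.93 / √(57.63 × 1242.27) = -244.93 / 267.5669 ≈ -0.9154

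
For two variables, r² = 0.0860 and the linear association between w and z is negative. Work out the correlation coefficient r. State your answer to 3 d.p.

-0.293

|r| = √0.0860 = 0.293
The association is negative, so r = −0.293.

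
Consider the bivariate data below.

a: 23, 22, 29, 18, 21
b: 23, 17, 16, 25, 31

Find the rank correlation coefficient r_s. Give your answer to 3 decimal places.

-0.800

Rank a: 4, 3, 5, 1, 2
Rank b: 3, 2, 1, 4, 5
d = rank(a) − rank(b): 1, 1, 4, -3, -3; Σd² = 36
ρ = 1 − 6Σd² / [n(n²−1)] = 1 − 6×36 / (5×24) = 1 − 216/120 ≈ -0.800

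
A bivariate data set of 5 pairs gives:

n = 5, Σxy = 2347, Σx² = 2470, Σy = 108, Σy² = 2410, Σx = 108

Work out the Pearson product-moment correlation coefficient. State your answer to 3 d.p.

0.138

r = (nΣxy − ΣxΣy) / √[(nΣx² − (Σx)²)(nΣy² − (Σy)²)]
Numerator: 5×2347 − 108×108 = 71
Denominator: √[(12350 − 11664)(12050 − 11664)] = √[686 × 386] = 514.5833
r = 71 / 514.5833 ≈ 0.138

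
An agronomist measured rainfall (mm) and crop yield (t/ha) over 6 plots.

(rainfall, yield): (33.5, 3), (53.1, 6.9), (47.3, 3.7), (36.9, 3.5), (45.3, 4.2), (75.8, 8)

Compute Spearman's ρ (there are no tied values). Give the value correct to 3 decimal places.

0.943

Rank rainfall: 1, 5, 4, 2, 3, 6
Rank yield: 1, 5, 3, 2, 4, 6
d = rank(rainfall) − rank(yield): 0, 0, 1, 0, -1, 0; Σd² = 2
ρ = 1 − 6Σd² / [n(n²−1)] = 1 − 6×2 / (6×35) = 1 − 12/210 ≈ 0.943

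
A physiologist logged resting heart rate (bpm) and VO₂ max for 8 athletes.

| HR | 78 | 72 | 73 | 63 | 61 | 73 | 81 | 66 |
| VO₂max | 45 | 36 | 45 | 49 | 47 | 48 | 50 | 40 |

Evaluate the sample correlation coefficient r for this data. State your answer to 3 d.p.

0.085

n = 8, Σx = 567, Σy = 360, Σx² = 40533, Σy² = 16360, Σxy = 25535
nΣxy − ΣxΣy = 204280 − 204120 = 160
nΣx² − (Σx)² = 324264 − 321489 = 2775; nΣy² − (Σy)² = 130880 − 129600 = 1280
r = 160 / √(2775 × 1280) = 160 / 1884.6750 ≈ 0.085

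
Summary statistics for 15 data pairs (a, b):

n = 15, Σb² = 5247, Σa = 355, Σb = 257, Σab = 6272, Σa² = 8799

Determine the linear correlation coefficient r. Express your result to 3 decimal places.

0.328

r = (nΣab − ΣaΣb) / √[(nΣa² − (Σa)²)(nΣb² − (Σb)²)]
Numerator: 15×6272 − 355×257 = 2845
Denominator: √[(131985 − 126025)(78705 − 66049)] = √[5960 × 12656] = 8685.0308
r = 2845 / 8685.0308 ≈ 0.328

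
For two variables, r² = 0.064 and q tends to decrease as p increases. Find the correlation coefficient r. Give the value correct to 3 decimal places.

-0.253

|r| = √0.064 = 0.253
The association is negative, so r = −0.253.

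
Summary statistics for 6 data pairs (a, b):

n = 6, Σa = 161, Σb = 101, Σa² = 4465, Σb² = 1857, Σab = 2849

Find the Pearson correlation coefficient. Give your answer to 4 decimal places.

0.9212

r = (nΣab − ΣaΣb) / √[(nΣa² − (Σa)²)(nΣb² − (Σb)²)]
Numerator: 6×2849 − 161×101 = 833
Denominator: √[(26790 − 25921)(11142 − 10201)] = √[869 × 941] = 904.2837
r = 833 / 904.2837 ≈ 0.9212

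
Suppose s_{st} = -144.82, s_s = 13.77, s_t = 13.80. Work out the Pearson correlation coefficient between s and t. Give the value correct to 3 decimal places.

-0.762

r = Cov(s,t) / (s_s · s_t) = -144.82 / (13.77 × 13.80)
  = -144.82 / 190.0260 ≈ -0.762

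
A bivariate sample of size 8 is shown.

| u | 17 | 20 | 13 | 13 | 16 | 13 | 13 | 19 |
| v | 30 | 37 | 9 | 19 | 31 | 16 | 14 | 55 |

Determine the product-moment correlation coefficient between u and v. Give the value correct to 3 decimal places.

0.890

n = 8, Σu = 124, Σv = 211, Σu² = 1982, Σv² = 7149, Σuv = 3545
nΣuv − ΣuΣv = 28360 − 26164 = 2196
nΣu² − (Σu)² = 15856 − 15376 = 480; nΣv² − (Σv)² = 57192 − 44521 = 12671
r = 2196 / √(480 × 12671) = 2196 / 2466.1873 ≈ 0.890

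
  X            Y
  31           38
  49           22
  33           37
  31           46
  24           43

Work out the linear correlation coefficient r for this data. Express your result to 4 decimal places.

n = 5, ΣX = 168, ΣY = 186, ΣX² = 5988, ΣY² = 7262, ΣXY = 5935
nΣXY − ΣXΣY = 29675 − 31248 = -1573
nΣX² − (ΣX)² = 29940 − 28224 = 1716; nΣY² − (ΣY)² = 36310 − 34596 = 1714
r = -1573 / √(1716 × 1714) = -1573 / 1714.9997 ≈ -0.9172

-0.9172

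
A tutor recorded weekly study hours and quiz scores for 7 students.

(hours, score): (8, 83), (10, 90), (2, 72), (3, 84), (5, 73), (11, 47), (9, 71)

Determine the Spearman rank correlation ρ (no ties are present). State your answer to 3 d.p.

-0.214

Rank hours: 4, 6, 1, 2, 3, 7, 5
Rank score: 5, 7, 3, 6, 4, 1, 2
d = rank(hours) − rank(score): -1, -1, -2, -4, -1, 6, 3; Σd² = 68
ρ = 1 − 6Σd² / [n(n²−1)] = 1 − 6×68 / (7×48) = 1 − 408/336 ≈ -0.214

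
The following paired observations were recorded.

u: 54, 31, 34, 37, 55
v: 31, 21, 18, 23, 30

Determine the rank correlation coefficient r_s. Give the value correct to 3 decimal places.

Rank u: 4, 1, 2, 3, 5
Rank v: 5, 2, 1, 3, 4
d = rank(u) − rank(v): -1, -1, 1, 0, 1; Σd² = 4
ρ = 1 − 6Σd² / [n(n²−1)] = 1 − 6×4 / (5×24) = 1 − 24/120 ≈ 0.800

0.800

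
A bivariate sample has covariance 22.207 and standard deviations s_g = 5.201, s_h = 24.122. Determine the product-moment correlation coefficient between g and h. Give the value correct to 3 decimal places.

r = Cov(g,h) / (s_g · s_h) = 22.207 / (5.201 × 24.122)
  = 22.207 / 125.4585 ≈ 0.177

0.177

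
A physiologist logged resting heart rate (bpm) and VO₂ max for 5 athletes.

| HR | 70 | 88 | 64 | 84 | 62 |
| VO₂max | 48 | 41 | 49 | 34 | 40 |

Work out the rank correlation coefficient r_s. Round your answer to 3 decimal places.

Rank HR: 3, 5, 2, 4, 1
Rank VO₂max: 4, 3, 5, 1, 2
d = rank(HR) − rank(VO₂max): -1, 2, -3, 3, -1; Σd² = 24
ρ = 1 − 6Σd² / [n(n²−1)] = 1 − 6×24 / (5×24) = 1 − 144/120 ≈ -0.200

-0.200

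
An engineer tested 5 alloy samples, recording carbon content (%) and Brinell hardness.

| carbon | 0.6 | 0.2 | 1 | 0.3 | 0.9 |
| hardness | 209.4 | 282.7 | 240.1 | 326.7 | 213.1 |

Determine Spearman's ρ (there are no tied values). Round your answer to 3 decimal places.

-0.500

Rank carbon: 3, 1, 5, 2, 4
Rank hardness: 1, 4, 3, 5, 2
d = rank(carbon) − rank(hardness): 2, -3, 2, -3, 2; Σd² = 30
ρ = 1 − 6Σd² / [n(n²−1)] = 1 − 6×30 / (5×24) = 1 − 180/120 ≈ -0.500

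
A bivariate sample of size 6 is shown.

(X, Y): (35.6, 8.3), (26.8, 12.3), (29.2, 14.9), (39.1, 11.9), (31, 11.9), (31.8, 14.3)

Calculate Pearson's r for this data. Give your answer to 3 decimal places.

-0.473

n = 6, ΣX = 193.5, ΣY = 73.6, ΣX² = 6339.29, ΣY² = 929.9, ΣXY = 2349.13
nΣXY − ΣXΣY = 14094.78 − 14241.6 = -146.82
nΣX² − (ΣX)² = 38035.74 − 37442.25 = 593.49; nΣY² − (ΣY)² = 5579.4 − 5416.96 = 162.44
r = -146.82 / √(593.49 × 162.44) = -146.82 / 310.4940 ≈ -0.473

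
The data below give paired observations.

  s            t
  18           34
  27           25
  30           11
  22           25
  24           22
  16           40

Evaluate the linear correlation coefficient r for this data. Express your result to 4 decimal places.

n = 6, Σs = 137, Σt = 157, Σs² = 3269, Σt² = 4611, Σst = 3335
nΣst − ΣsΣt = 20010 − 21509 = -1499
nΣs² − (Σs)² = 19614 − 18769 = 845; nΣt² − (Σt)² = 27666 − 24649 = 3017
r = -1499 / √(845 × 3017) = -1499 / 1596.6731 ≈ -0.9388

-0.9388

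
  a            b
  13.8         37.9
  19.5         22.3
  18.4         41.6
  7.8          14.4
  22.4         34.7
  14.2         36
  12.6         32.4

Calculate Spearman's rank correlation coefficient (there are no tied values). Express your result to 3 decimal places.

0.286

Rank a: 3, 6, 5, 1, 7, 4, 2
Rank b: 6, 2, 7, 1, 4, 5, 3
d = rank(a) − rank(b): -3, 4, -2, 0, 3, -1, -1; Σd² = 40
ρ = 1 − 6Σd² / [n(n²−1)] = 1 − 6×40 / (7×48) = 1 − 240/336 ≈ 0.286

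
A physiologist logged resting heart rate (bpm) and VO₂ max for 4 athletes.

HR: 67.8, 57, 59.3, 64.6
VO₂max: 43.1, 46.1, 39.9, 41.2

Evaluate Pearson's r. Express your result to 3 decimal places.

n = 4, Σx = 248.7, Σy = 170.3, Σx² = 15535.49, Σy² = 7272.27, Σxy = 10577.47
nΣxy − ΣxΣy = 42309.88 − 42353.61 = -43.73
nΣx² − (Σx)² = 62141.96 − 61851.69 = 290.27; nΣy² − (Σy)² = 29089.08 − 29002.09 = 86.99
r = -43.73 / √(290.27 × 86.99) = -43.73 / 158.9043 ≈ -0.275

-0.275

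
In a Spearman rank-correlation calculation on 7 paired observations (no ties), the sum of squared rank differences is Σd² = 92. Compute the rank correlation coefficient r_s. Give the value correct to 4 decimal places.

ρ = 1 − 6Σd² / [n(n²−1)] = 1 − 6×92 / (7×48)
  = 1 − 552/336 = 1 − 1.64286 ≈ -0.6429

-0.6429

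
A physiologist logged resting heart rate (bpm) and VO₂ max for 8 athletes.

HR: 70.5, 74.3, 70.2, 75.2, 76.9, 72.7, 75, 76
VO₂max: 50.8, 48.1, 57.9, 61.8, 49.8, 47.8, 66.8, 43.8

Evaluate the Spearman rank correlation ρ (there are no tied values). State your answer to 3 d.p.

Rank HR: 2, 4, 1, 6, 8, 3, 5, 7
Rank VO₂max: 5, 3, 6, 7, 4, 2, 8, 1
d = rank(HR) − rank(VO₂max): -3, 1, -5, -1, 4, 1, -3, 6; Σd² = 98
ρ = 1 − 6Σd² / [n(n²−1)] = 1 − 6×98 / (8×63) = 1 − 588/504 ≈ -0.167

-0.167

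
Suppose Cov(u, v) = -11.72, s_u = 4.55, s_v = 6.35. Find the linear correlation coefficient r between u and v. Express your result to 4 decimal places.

r = Cov(u,v) / (s_u · s_v) = -11.72 / (4.55 × 6.35)
  = -11.72 / 28.8925 ≈ -0.4056

-0.4056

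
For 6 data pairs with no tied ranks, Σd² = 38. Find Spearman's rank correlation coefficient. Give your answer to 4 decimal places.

-0.0857

ρ = 1 − 6Σd² / [n(n²−1)] = 1 − 6×38 / (6×35)
  = 1 − 228/210 = 1 − 1.08571 ≈ -0.0857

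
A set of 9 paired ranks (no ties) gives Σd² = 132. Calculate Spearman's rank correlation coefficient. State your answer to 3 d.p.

ρ = 1 − 6Σd² / [n(n²−1)] = 1 − 6×132 / (9×80)
  = 1 − 792/720 = 1 − 1.1000 ≈ -0.100

-0.100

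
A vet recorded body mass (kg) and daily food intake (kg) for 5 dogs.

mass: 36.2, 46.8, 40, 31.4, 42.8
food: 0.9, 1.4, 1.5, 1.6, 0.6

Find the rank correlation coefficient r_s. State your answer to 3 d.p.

Rank mass: 2, 5, 3, 1, 4
Rank food: 2, 3, 4, 5, 1
d = rank(mass) − rank(food): 0, 2, -1, -4, 3; Σd² = 30
ρ = 1 − 6Σd² / [n(n²−1)] = 1 − 6×30 / (5×24) = 1 − 180/120 ≈ -0.500

-0.500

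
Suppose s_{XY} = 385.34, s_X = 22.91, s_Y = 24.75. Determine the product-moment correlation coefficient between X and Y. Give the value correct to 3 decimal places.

0.680

r = Cov(X,Y) / (s_X · s_Y) = 385.34 / (22.91 × 24.75)
  = 385.34 / 567.0225 ≈ 0.680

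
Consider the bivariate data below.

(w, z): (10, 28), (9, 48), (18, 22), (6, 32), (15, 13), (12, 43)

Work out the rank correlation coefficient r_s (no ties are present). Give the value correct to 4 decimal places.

Rank w: 3, 2, 6, 1, 5, 4
Rank z: 3, 6, 2, 4, 1, 5
d = rank(w) − rank(z): 0, -4, 4, -3, 4, -1; Σd² = 58
ρ = 1 − 6Σd² / [n(n²−1)] = 1 − 6×58 / (6×35) = 1 − 348/210 ≈ -0.6571

-0.6571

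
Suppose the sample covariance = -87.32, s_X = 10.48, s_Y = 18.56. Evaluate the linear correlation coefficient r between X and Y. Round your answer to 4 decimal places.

-0.4489

r = Cov(X,Y) / (s_X · s_Y) = -87.32 / (10.48 × 18.56)
  = -87.32 / 194.5088 ≈ -0.4489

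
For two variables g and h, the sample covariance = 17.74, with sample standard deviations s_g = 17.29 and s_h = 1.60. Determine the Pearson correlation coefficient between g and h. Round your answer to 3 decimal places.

0.641

r = Cov(g,h) / (s_g · s_h) = 17.74 / (17.29 × 1.60)
  = 17.74 / 27.6640 ≈ 0.641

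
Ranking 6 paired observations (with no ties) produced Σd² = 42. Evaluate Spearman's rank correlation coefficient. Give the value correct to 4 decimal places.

-0.2000

ρ = 1 − 6Σd² / [n(n²−1)] = 1 − 6×42 / (6×35)
  = 1 − 252/210 = 1 − 1.20000 ≈ -0.2000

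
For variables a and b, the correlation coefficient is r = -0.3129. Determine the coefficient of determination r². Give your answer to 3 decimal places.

0.098

r² = (-0.3129)² = 0.098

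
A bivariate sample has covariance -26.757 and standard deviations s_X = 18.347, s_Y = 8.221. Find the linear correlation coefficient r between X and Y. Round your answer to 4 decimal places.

-0.1774

r = Cov(X,Y) / (s_X · s_Y) = -26.757 / (18.347 × 8.221)
  = -26.757 / 150.8307 ≈ -0.1774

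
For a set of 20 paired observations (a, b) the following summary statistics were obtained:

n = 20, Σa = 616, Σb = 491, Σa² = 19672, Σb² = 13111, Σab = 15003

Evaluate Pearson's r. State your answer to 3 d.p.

r = (nΣab − ΣaΣb) / √[(nΣa² − (Σa)²)(nΣb² − (Σb)²)]
Numerator: 20×15003 − 616×491 = -2396
Denominator: √[(393440 − 379456)(262220 − 241081)] = √[13984 × 21139] = 17193.2480
r = -2396 / 17193.2480 ≈ -0.139

-0.139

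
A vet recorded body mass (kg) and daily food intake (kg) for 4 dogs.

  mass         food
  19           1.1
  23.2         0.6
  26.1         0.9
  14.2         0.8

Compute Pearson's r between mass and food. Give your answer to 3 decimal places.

-0.141

n = 4, Σx = 82.5, Σy = 3.4, Σx² = 1782.09, Σy² = 3.02, Σxy = 69.67
nΣxy − ΣxΣy = 278.68 − 280.5 = -1.82
nΣx² − (Σx)² = 7128.36 − 6806.25 = 322.11; nΣy² − (Σy)² = 12.08 − 11.56 = 0.52
r = -1.82 / √(322.11 × 0.52) = -1.82 / 12.9421 ≈ -0.141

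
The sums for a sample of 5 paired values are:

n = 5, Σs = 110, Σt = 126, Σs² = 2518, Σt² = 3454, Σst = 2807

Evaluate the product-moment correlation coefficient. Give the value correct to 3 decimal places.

r = (nΣst − ΣsΣt) / √[(nΣs² − (Σs)²)(nΣt² − (Σt)²)]
Numerator: 5×2807 − 110×126 = 175
Denominator: √[(12590 − 12100)(17270 − 15876)] = √[490 × 1394] = 826.4744
r = 175 / 826.4744 ≈ 0.212

0.212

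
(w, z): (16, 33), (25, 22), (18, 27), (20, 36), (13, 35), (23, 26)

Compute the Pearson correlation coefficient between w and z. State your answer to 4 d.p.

-0.7489

n = 6, Σw = 115, Σz = 179, Σw² = 2303, Σz² = 5499, Σwz = 3337
nΣwz − ΣwΣz = 20022 − 20585 = -563
nΣw² − (Σw)² = 13818 − 13225 = 593; nΣz² − (Σz)² = 32994 − 32041 = 953
r = -563 / √(593 × 953) = -563 / 751.7506 ≈ -0.7489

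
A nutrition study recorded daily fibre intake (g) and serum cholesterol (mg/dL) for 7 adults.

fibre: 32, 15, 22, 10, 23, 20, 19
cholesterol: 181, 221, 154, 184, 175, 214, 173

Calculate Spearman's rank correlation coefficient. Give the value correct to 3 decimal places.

Rank fibre: 7, 2, 5, 1, 6, 4, 3
Rank cholesterol: 4, 7, 1, 5, 3, 6, 2
d = rank(fibre) − rank(cholesterol): 3, -5, 4, -4, 3, -2, 1; Σd² = 80
ρ = 1 − 6Σd² / [n(n²−1)] = 1 − 6×80 / (7×48) = 1 − 480/336 ≈ -0.429

-0.429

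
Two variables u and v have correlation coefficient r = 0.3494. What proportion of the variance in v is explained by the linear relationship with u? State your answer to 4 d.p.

0.1221

r² = (0.3494)² = 0.1221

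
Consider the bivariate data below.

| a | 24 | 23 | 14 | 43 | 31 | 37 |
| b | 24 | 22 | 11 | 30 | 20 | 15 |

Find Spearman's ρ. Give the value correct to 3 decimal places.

0.486

Rank a: 3, 2, 1, 6, 4, 5
Rank b: 5, 4, 1, 6, 3, 2
d = rank(a) − rank(b): -2, -2, 0, 0, 1, 3; Σd² = 18
ρ = 1 − 6Σd² / [n(n²−1)] = 1 − 6×18 / (6×35) = 1 − 108/210 ≈ 0.486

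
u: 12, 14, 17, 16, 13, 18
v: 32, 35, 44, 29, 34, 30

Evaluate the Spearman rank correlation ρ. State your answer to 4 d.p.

Rank u: 1, 3, 5, 4, 2, 6
Rank v: 3, 5, 6, 1, 4, 2
d = rank(u) − rank(v): -2, -2, -1, 3, -2, 4; Σd² = 38
ρ = 1 − 6Σd² / [n(n²−1)] = 1 − 6×38 / (6×35) = 1 − 228/210 ≈ -0.0857

-0.0857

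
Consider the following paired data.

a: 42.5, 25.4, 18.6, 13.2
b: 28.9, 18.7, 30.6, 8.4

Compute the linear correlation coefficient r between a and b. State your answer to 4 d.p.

n = 4, Σa = 99.7, Σb = 86.6, Σa² = 2971.61, Σb² = 2191.82, Σab = 2383.27
nΣab − ΣaΣb = 9533.08 − 8634.02 = 899.06
nΣa² − (Σa)² = 11886.44 − 9940.09 = 1946.35; nΣb² − (Σb)² = 8767.28 − 7499.56 = 1267.72
r = 899.06 / √(1946.35 × 1267.72) = 899.06 / 1570.8045 ≈ 0.5724

0.5724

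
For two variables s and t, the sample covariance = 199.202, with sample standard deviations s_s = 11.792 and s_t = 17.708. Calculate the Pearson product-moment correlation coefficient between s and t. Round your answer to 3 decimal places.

0.954

r = Cov(s,t) / (s_s · s_t) = 199.202 / (11.792 × 17.708)
  = 199.202 / 208.8127 ≈ 0.954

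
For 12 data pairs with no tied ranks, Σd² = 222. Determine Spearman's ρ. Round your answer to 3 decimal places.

ρ = 1 − 6Σd² / [n(n²−1)] = 1 − 6×222 / (12×143)
  = 1 − 1332/1716 = 1 − 0.7762 ≈ 0.224

0.224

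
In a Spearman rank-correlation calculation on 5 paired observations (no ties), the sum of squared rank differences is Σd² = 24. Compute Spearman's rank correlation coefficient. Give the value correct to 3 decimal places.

ρ = 1 − 6Σd² / [n(n²−1)] = 1 − 6×24 / (5×24)
  = 1 − 144/120 = 1 − 1.2000 ≈ -0.200

-0.200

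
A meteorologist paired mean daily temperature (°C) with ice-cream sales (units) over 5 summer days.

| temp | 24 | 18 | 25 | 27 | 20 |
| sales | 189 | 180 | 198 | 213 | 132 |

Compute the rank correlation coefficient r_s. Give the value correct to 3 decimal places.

0.900

Rank temp: 3, 1, 4, 5, 2
Rank sales: 3, 2, 4, 5, 1
d = rank(temp) − rank(sales): 0, -1, 0, 0, 1; Σd² = 2
ρ = 1 − 6Σd² / [n(n²−1)] = 1 − 6×2 / (5×24) = 1 − 12/120 ≈ 0.900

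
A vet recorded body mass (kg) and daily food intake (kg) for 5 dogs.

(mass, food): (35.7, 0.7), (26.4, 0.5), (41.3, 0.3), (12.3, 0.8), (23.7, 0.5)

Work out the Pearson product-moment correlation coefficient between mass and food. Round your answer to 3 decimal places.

n = 5, Σx = 139.4, Σy = 2.8, Σx² = 4390.12, Σy² = 1.72, Σxy = 72.27
nΣxy − ΣxΣy = 361.35 − 390.32 = -28.97
nΣx² − (Σx)² = 21950.6 − 19432.36 = 2518.24; nΣy² − (Σy)² = 8.6 − 7.84 = 0.76
r = -28.97 / √(2518.24 × 0.76) = -28.97 / 43.7477 ≈ -0.662

-0.662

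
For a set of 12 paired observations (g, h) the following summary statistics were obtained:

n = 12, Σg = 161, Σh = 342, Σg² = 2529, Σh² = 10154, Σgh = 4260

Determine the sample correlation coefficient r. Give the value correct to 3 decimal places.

-0.848

r = (nΣgh − ΣgΣh) / √[(nΣg² − (Σg)²)(nΣh² − (Σh)²)]
Numerator: 12×4260 − 161×342 = -3942
Denominator: √[(30348 − 25921)(121848 − 116964)] = √[4427 × 4884] = 4649.8890
r = -3942 / 4649.8890 ≈ -0.848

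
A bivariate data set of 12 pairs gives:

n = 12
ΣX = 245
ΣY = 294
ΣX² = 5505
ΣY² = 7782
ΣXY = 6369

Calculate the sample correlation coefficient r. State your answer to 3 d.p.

r = (nΣXY − ΣXΣY) / √[(nΣX² − (ΣX)²)(nΣY² − (ΣY)²)]
Numerator: 12×6369 − 245×294 = 4398
Denominator: √[(66060 − 60025)(93384 − 86436)] = √[6035 × 6948] = 6475.4289
r = 4398 / 6475.4289 ≈ 0.679

0.679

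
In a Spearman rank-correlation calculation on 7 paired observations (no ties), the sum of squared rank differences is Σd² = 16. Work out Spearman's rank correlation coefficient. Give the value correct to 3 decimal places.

0.714

ρ = 1 − 6Σd² / [n(n²−1)] = 1 − 6×16 / (7×48)
  = 1 − 96/336 = 1 − 0.2857 ≈ 0.714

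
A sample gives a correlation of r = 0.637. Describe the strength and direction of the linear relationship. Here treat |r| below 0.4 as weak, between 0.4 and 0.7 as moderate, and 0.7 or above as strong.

r = 0.637 > 0 so the relationship is positive.
|r| = 0.637, which falls in the moderate range.

moderate positive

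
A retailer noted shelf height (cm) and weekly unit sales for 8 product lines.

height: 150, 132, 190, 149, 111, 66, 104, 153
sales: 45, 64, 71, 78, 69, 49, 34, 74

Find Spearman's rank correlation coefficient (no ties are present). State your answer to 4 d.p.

Rank height: 6, 4, 8, 5, 3, 1, 2, 7
Rank sales: 2, 4, 6, 8, 5, 3, 1, 7
d = rank(height) − rank(sales): 4, 0, 2, -3, -2, -2, 1, 0; Σd² = 38
ρ = 1 − 6Σd² / [n(n²−1)] = 1 − 6×38 / (8×63) = 1 − 228/504 ≈ 0.5476

0.5476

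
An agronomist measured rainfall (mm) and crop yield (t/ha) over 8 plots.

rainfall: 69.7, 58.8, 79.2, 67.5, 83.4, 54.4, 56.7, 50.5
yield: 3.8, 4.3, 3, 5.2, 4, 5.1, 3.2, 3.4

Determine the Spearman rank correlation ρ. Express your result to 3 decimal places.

Rank rainfall: 6, 4, 7, 5, 8, 2, 3, 1
Rank yield: 4, 6, 1, 8, 5, 7, 2, 3
d = rank(rainfall) − rank(yield): 2, -2, 6, -3, 3, -5, 1, -2; Σd² = 92
ρ = 1 − 6Σd² / [n(n²−1)] = 1 − 6×92 / (8×63) = 1 − 552/504 ≈ -0.095

-0.095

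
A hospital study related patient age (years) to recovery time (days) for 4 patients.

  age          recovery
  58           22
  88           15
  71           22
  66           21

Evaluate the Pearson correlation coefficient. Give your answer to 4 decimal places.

n = 4, Σx = 283, Σy = 80, Σx² = 20505, Σy² = 1634, Σxy = 5544
nΣxy − ΣxΣy = 22176 − 22640 = -464
nΣx² − (Σx)² = 82020 − 80089 = 1931; nΣy² − (Σy)² = 6536 − 6400 = 136
r = -464 / √(1931 × 136) = -464 / 512.4607 ≈ -0.9054

-0.9054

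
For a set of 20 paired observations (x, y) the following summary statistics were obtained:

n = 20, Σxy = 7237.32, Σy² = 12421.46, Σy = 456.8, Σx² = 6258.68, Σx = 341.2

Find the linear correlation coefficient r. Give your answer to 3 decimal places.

r = (nΣxy − ΣxΣy) / √[(nΣx² − (Σx)²)(nΣy² − (Σy)²)]
Numerator: 20×7237.32 − 341.2×456.8 = -11113.76
Denominator: √[(125173.6 − 116417.44)(248429.2 − 208666.24)] = √[8756.16 × 39762.96] = 18659.3365
r = -11113.76 / 18659.3365 ≈ -0.596

-0.596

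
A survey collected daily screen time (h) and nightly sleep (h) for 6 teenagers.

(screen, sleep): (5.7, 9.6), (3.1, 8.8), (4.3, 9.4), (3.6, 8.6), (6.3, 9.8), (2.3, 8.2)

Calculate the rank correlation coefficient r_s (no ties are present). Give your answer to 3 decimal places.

Rank screen: 5, 2, 4, 3, 6, 1
Rank sleep: 5, 3, 4, 2, 6, 1
d = rank(screen) − rank(sleep): 0, -1, 0, 1, 0, 0; Σd² = 2
ρ = 1 − 6Σd² / [n(n²−1)] = 1 − 6×2 / (6×35) = 1 − 12/210 ≈ 0.943

0.943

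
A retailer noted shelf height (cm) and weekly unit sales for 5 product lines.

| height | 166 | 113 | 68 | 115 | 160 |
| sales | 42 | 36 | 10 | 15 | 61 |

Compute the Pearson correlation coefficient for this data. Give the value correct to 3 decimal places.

n = 5, Σx = 622, Σy = 164, Σx² = 83774, Σy² = 7106, Σxy = 23205
nΣxy − ΣxΣy = 116025 − 102008 = 14017
nΣx² − (Σx)² = 418870 − 386884 = 31986; nΣy² − (Σy)² = 35530 − 26896 = 8634
r = 14017 / √(31986 × 8634) = 14017 / 16618.2768 ≈ 0.843

0.843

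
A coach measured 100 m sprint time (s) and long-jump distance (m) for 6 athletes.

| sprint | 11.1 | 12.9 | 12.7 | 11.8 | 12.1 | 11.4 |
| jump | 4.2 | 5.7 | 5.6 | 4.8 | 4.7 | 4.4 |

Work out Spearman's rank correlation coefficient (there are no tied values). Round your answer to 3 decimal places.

Rank sprint: 1, 6, 5, 3, 4, 2
Rank jump: 1, 6, 5, 4, 3, 2
d = rank(sprint) − rank(jump): 0, 0, 0, -1, 1, 0; Σd² = 2
ρ = 1 − 6Σd² / [n(n²−1)] = 1 − 6×2 / (6×35) = 1 − 12/210 ≈ 0.943

0.943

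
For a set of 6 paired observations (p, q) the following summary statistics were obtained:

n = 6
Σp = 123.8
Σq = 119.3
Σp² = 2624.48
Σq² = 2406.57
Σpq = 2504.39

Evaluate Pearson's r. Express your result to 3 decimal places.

r = (nΣpq − ΣpΣq) / √[(nΣp² − (Σp)²)(nΣq² − (Σq)²)]
Numerator: 6×2504.39 − 123.8×119.3 = 257
Denominator: √[(15746.88 − 15326.44)(14439.42 − 14232.49)] = √[420.44 × 206.93] = 294.9604
r = 257 / 294.9604 ≈ 0.871

0.871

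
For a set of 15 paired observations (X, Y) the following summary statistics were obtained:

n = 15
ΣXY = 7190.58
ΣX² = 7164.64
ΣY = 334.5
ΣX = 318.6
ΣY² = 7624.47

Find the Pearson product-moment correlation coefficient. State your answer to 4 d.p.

0.3349

r = (nΣXY − ΣXΣY) / √[(nΣX² − (ΣX)²)(nΣY² − (ΣY)²)]
Numerator: 15×7190.58 − 318.6×334.5 = 1287
Denominator: √[(107469.6 − 101505.96)(114367.05 − 111890.25)] = √[5963.64 × 2476.8] = 3843.2725
r = 1287 / 3843.2725 ≈ 0.3349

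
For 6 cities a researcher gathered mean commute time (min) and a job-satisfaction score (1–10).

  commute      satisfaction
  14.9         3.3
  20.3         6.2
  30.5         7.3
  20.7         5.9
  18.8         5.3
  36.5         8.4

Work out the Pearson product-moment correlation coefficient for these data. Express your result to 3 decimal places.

n = 6, Σx = 141.7, Σy = 36.4, Σx² = 3678.53, Σy² = 236.08, Σxy = 926.05
nΣxy − ΣxΣy = 5556.3 − 5157.88 = 398.42
nΣx² − (Σx)² = 22071.18 − 20078.89 = 1992.29; nΣy² − (Σy)² = 1416.48 − 1324.96 = 91.52
r = 398.42 / √(1992.29 × 91.52) = 398.42 / 427.0063 ≈ 0.933

0.933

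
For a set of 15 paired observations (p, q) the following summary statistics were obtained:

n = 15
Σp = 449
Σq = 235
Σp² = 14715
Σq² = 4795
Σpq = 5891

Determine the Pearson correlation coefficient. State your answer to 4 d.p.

-0.9597

r = (nΣpq − ΣpΣq) / √[(nΣp² − (Σp)²)(nΣq² − (Σq)²)]
Numerator: 15×5891 − 449×235 = -17150
Denominator: √[(220725 − 201601)(71925 − 55225)] = √[19124 × 16700] = 17870.9485
r = -17150 / 17870.9485 ≈ -0.9597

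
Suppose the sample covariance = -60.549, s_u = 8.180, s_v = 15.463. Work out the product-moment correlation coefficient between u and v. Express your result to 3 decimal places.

r = Cov(u,v) / (s_u · s_v) = -60.549 / (8.180 × 15.463)
  = -60.549 / 126.4873 ≈ -0.479

-0.479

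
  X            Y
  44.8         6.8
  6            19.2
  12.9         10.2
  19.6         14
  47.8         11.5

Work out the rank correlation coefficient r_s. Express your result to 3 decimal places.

Rank X: 4, 1, 2, 3, 5
Rank Y: 1, 5, 2, 4, 3
d = rank(X) − rank(Y): 3, -4, 0, -1, 2; Σd² = 30
ρ = 1 − 6Σd² / [n(n²−1)] = 1 − 6×30 / (5×24) = 1 − 180/120 ≈ -0.500

-0.500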